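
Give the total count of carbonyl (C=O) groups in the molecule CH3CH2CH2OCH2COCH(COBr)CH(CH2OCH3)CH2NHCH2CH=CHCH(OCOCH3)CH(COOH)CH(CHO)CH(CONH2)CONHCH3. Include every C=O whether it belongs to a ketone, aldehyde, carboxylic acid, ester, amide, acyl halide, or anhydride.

7

CO: ketone, 1 C=O (running total 1).
CH(COBr): acyl halide, 1 C=O (running total 2).
CH(OCOCH3): ester, 1 C=O (running total 3).
CH(COOH): carboxylic acid, 1 C=O (running total 4).
CH(CHO): aldehyde, 1 C=O (running total 5).
CH(CONH2): amide, 1 C=O (running total 6).
CONHCH3: amide, 1 C=O (running total 7).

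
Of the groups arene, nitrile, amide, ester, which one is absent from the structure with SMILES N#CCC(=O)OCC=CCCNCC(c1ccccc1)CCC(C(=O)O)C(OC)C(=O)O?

amide

arene: present (CH(C6H5) — pendant –C6H5: benzene ring → arene).
ester: present (CH2COOCH2 — –C(=O)–O–C with C on the carbonyl side → ester).
nitrile: present (N≡C — N≡C–: carbon triple-bonded to nitrogen → nitrile).
amide: no segment matches this pattern.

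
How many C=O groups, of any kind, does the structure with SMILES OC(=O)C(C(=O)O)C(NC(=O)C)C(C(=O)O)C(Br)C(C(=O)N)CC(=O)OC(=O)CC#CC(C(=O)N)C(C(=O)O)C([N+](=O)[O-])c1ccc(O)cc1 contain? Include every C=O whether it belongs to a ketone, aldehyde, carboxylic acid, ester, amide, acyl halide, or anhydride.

9

HOOC: carboxylic acid, 1 C=O (running total 1).
CH(COOH): carboxylic acid, 1 C=O (running total 2).
CH(NHCOCH3): amide, 1 C=O (running total 3).
CH(COOH): carboxylic acid, 1 C=O (running total 4).
CH(CONH2): amide, 1 C=O (running total 5).
CH2CO-O-COCH2: anhydride, 2 C=O (running total 7).
CH(CONH2): amide, 1 C=O (running total 8).
CH(COOH): carboxylic acid, 1 C=O (running total 9).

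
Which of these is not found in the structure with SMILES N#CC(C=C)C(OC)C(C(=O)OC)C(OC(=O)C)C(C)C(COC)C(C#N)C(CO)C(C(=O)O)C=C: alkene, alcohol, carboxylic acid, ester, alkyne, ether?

alkyne

carboxylic acid: present (CH(COOH) — pendant –COOH: carbonyl C bonded to C and –OH → carboxylic acid).
ester: present (CH(COOCH3) — pendant –COOCH3: carbonyl C bonded to C and –OCH3 → ester).
ether: present (CH(OCH3) — pendant –OCH3: C–O–C with sp³ C, no adjacent C=O → ether).
alcohol: present (CH(CH2OH) — pendant –CH2OH on an sp³ backbone C → alcohol).
alkene: present (CH(CH=CH2) — pendant –CH=CH2: C=C double bond → alkene).
alkyne: absent. In each of N≡C and CH(CN), the triple bond is C≡N, not C≡C, so it is a nitrile.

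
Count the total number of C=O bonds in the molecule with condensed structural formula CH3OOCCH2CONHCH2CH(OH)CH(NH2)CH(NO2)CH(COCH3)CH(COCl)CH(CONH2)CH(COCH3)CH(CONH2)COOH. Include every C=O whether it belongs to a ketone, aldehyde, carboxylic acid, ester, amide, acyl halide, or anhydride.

8

CH3OOC: ester, 1 C=O (running total 1).
CH2CONHCH2: amide, 1 C=O (running total 2).
CH(COCH3): ketone, 1 C=O (running total 3).
CH(COCl): acyl halide, 1 C=O (running total 4).
CH(CONH2): amide, 1 C=O (running total 5).
CH(COCH3): ketone, 1 C=O (running total 6).
CH(CONH2): amide, 1 C=O (running total 7).
COOH: carboxylic acid, 1 C=O (running total 8).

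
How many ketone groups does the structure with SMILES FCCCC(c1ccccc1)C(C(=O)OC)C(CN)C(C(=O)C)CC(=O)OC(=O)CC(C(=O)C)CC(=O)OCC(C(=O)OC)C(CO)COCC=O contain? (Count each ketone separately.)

Taking each segment in turn:
  FCH2: halogen on an sp³ carbon → alkyl halide.
  CH(C6H5): pendant –C6H5: benzene ring → arene.
  CH(COOCH3): pendant –COOCH3: carbonyl C bonded to C and –OCH3 → ester.
  CH(CH2NH2): pendant –CH2NH2: N on sp³ C, no adjacent C=O → amine.
  CH(COCH3): pendant –COCH3: carbonyl C bonded to two carbons → ketone.
  CH2CO-O-COCH2: two acyl groups sharing one oxygen, –C(=O)–O–C(=O)– → anhydride.
  CH(COCH3): pendant –COCH3: carbonyl C bonded to two carbons → ketone.
  CH2COOCH2: –C(=O)–O–C with C on the carbonyl side → ester.
  CH(COOCH3): pendant –COOCH3: carbonyl C bonded to C and –OCH3 → ester.
  CH(CH2OH): pendant –CH2OH on an sp³ backbone C → alcohol.
  CH2OCH2: C–O–C with sp³ carbons on both sides and no adjacent C=O → ether.
  CHO: terminal –CHO: carbonyl C bonded to H and C → aldehyde.
Ketone appears at: CH(COCH3), CH(COCH3) → 2.

2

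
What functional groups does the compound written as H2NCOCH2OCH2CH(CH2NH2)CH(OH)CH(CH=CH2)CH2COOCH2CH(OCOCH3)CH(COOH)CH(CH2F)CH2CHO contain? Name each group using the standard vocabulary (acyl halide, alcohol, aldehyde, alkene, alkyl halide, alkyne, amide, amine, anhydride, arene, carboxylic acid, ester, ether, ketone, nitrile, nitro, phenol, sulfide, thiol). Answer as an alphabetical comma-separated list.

alcohol, aldehyde, alkene, alkyl halide, amide, amine, carboxylic acid, ester, ether

–C(=O)NH2: carbonyl C bonded to C and to N → amide (the N is not a separate amine).
C–O–C with sp³ carbons on both sides and no adjacent C=O → ether.
pendant –CH2NH2: N on sp³ C, no adjacent C=O → amine.
–OH on an sp³ carbon → alcohol (secondary).
pendant –CH=CH2: C=C double bond → alkene.
–C(=O)–O–C with C on the carbonyl side → ester.
pendant –OC(=O)CH3: an acyloxy group → ester.
pendant –COOH: carbonyl C bonded to C and –OH → carboxylic acid.
pendant –CH2X: halogen on sp³ carbon → alkyl halide.
terminal –CHO: carbonyl C bonded to H and C → aldehyde.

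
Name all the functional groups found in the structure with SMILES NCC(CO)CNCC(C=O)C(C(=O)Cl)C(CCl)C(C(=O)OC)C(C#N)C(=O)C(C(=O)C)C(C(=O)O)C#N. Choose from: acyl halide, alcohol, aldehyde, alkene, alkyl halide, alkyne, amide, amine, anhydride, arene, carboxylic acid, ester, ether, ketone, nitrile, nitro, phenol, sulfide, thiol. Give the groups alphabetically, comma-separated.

–NH2 on an sp³ carbon with no adjacent C=O → amine.
pendant –CH2OH on an sp³ backbone C → alcohol.
C–N–C with sp³ carbons and no adjacent C=O → amine (secondary).
pendant –CHO: carbonyl C bonded to C and H → aldehyde.
pendant –C(=O)X: carbonyl C bonded to C and halogen → acyl halide.
pendant –CH2X: halogen on sp³ carbon → alkyl halide.
pendant –COOCH3: carbonyl C bonded to C and –OCH3 → ester.
pendant –C≡N: nitrile.
–C(=O)– with carbon on both sides → ketone.
pendant –COCH3: carbonyl C bonded to two carbons → ketone.
pendant –COOH: carbonyl C bonded to C and –OH → carboxylic acid.
–C≡N: carbon triple-bonded to nitrogen → nitrile.

acyl halide, alcohol, aldehyde, alkyl halide, amine, carboxylic acid, ester, ketone, nitrile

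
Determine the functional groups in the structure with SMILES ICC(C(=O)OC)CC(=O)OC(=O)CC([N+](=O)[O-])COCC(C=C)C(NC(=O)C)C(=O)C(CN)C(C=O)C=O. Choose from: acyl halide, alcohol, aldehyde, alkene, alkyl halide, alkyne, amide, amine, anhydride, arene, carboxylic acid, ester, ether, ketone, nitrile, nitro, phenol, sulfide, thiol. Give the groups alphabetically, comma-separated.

aldehyde, alkene, alkyl halide, amide, amine, anhydride, ester, ether, ketone, nitro

Working along the chain:
  ICH2: halogen on an sp³ carbon → alkyl halide.
  CH(COOCH3): pendant –COOCH3: carbonyl C bonded to C and –OCH3 → ester.
  CH2CO-O-COCH2: two acyl groups sharing one oxygen, –C(=O)–O–C(=O)– → anhydride.
  CH(NO2): –NO2 on an sp³ carbon → nitro (the N=O is not a carbonyl).
  CH2OCH2: C–O–C with sp³ carbons on both sides and no adjacent C=O → ether.
  CH(CH=CH2): pendant –CH=CH2: C=C double bond → alkene.
  CH(NHCOCH3): pendant –NHC(=O)CH3: N bonded to a carbonyl → amide (not amine).
  CO: –C(=O)– with carbon on both sides → ketone.
  CH(CH2NH2): pendant –CH2NH2: N on sp³ C, no adjacent C=O → amine.
  CH(CHO): pendant –CHO: carbonyl C bonded to C and H → aldehyde.
  CHO: terminal –CHO: carbonyl C bonded to H and C → aldehyde.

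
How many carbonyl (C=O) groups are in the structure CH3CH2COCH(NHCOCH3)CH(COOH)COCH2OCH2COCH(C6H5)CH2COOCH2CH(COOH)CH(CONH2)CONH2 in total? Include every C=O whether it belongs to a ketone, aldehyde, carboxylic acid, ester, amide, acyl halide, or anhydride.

9

CO: ketone, 1 C=O (running total 1).
CH(NHCOCH3): amide, 1 C=O (running total 2).
CH(COOH): carboxylic acid, 1 C=O (running total 3).
CO: ketone, 1 C=O (running total 4).
CO: ketone, 1 C=O (running total 5).
CH2COOCH2: ester, 1 C=O (running total 6).
CH(COOH): carboxylic acid, 1 C=O (running total 7).
CH(CONH2): amide, 1 C=O (running total 8).
CONH2: amide, 1 C=O (running total 9).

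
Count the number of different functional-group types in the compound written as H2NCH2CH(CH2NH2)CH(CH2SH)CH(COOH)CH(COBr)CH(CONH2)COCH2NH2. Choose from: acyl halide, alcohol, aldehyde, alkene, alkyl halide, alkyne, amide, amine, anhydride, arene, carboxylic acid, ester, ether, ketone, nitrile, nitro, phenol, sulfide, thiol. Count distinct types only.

–NH2 on an sp³ carbon with no adjacent C=O → amine.
pendant –CH2NH2: N on sp³ C, no adjacent C=O → amine.
pendant –CH2SH → thiol.
pendant –COOH: carbonyl C bonded to C and –OH → carboxylic acid.
pendant –C(=O)X: carbonyl C bonded to C and halogen → acyl halide.
pendant –CONH2: carbonyl C bonded to C and N → amide.
–C(=O)– with carbon on both sides → ketone.
–NH2 on an sp³ carbon with no adjacent C=O → amine.
Distinct types present: acyl halide, amide, amine, carboxylic acid, ketone, thiol.

6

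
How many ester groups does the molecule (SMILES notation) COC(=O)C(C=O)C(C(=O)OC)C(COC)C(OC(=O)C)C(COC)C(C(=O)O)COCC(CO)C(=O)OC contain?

Working along the chain:
  CH3OOC: CH3O–C(=O)–: carbonyl C bonded to C and to –OCH3 → ester (not ketone + ether).
  CH(CHO): pendant –CHO: carbonyl C bonded to C and H → aldehyde.
  CH(COOCH3): pendant –COOCH3: carbonyl C bonded to C and –OCH3 → ester.
  CH(CH2OCH3): pendant –CH2OCH3: C–O–C linkage → ether.
  CH(OCOCH3): pendant –OC(=O)CH3: an acyloxy group → ester.
  CH(CH2OCH3): pendant –CH2OCH3: C–O–C linkage → ether.
  CH(COOH): pendant –COOH: carbonyl C bonded to C and –OH → carboxylic acid.
  CH2OCH2: C–O–C with sp³ carbons on both sides and no adjacent C=O → ether.
  CH(CH2OH): pendant –CH2OH on an sp³ backbone C → alcohol.
  COOCH3: –C(=O)OCH3: carbonyl C bonded to C and to –OCH3 → ester (not ketone + ether).
Ester appears at: CH3OOC, CH(COOCH3), CH(OCOCH3), COOCH3 → 4.

4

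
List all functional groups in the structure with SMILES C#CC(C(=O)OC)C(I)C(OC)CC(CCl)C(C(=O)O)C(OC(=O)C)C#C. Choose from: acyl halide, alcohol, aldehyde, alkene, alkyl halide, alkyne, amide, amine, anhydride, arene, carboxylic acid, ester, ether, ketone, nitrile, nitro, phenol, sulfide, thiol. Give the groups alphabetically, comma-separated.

Taking each segment in turn:
  HC≡C: C≡C triple bond → alkyne.
  CH(COOCH3): pendant –COOCH3: carbonyl C bonded to C and –OCH3 → ester.
  CH(I): halogen on an sp³ carbon → alkyl halide.
  CH(OCH3): pendant –OCH3: C–O–C with sp³ C, no adjacent C=O → ether.
  CH(CH2Cl): pendant –CH2X: halogen on sp³ carbon → alkyl halide.
  CH(COOH): pendant –COOH: carbonyl C bonded to C and –OH → carboxylic acid.
  CH(OCOCH3): pendant –OC(=O)CH3: an acyloxy group → ester.
  C≡CH: C≡C triple bond → alkyne.

alkyl halide, alkyne, carboxylic acid, ester, ether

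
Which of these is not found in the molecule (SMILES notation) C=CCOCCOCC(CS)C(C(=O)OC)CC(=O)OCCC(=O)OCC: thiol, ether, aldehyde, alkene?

aldehyde

ether: present (CH2OCH2 — C–O–C with sp³ carbons on both sides and no adjacent C=O → ether).
thiol: present (CH(CH2SH) — pendant –CH2SH → thiol).
alkene: present (CH2=CH — C=C double bond → alkene).
aldehyde: no segment matches this pattern.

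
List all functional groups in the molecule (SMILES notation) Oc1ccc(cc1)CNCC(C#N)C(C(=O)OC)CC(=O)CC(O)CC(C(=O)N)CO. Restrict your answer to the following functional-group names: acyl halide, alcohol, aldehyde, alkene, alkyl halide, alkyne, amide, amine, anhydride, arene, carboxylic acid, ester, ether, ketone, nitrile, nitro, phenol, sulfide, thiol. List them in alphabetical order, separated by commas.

Working along the chain:
  HOC6H4: –OH attached directly to an aromatic ring → phenol (not alcohol); the ring itself is an arene.
  CH2NHCH2: C–N–C with sp³ carbons and no adjacent C=O → amine (secondary).
  CH(CN): pendant –C≡N: nitrile.
  CH(COOCH3): pendant –COOCH3: carbonyl C bonded to C and –OCH3 → ester.
  CO: –C(=O)– with carbon on both sides → ketone.
  CH(OH): –OH on an sp³ carbon → alcohol (secondary).
  CH(CONH2): pendant –CONH2: carbonyl C bonded to C and N → amide.
  CH2OH: –OH on an sp³ carbon → alcohol.

alcohol, amide, amine, arene, ester, ketone, nitrile, phenol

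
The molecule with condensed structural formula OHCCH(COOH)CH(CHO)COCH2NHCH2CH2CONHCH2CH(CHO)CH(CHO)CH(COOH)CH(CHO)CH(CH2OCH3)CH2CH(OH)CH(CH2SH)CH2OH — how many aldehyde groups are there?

5

Working along the chain:
  OHC: terminal –CHO: carbonyl C bonded to H and C → aldehyde.
  CH(COOH): pendant –COOH: carbonyl C bonded to C and –OH → carboxylic acid.
  CH(CHO): pendant –CHO: carbonyl C bonded to C and H → aldehyde.
  CO: –C(=O)– with carbon on both sides → ketone.
  CH2NHCH2: C–N–C with sp³ carbons and no adjacent C=O → amine (secondary).
  CH2CONHCH2: –C(=O)–N– linkage → amide (the N is not an amine).
  CH(CHO): pendant –CHO: carbonyl C bonded to C and H → aldehyde.
  CH(CHO): pendant –CHO: carbonyl C bonded to C and H → aldehyde.
  CH(COOH): pendant –COOH: carbonyl C bonded to C and –OH → carboxylic acid.
  CH(CHO): pendant –CHO: carbonyl C bonded to C and H → aldehyde.
  CH(CH2OCH3): pendant –CH2OCH3: C–O–C linkage → ether.
  CH(OH): –OH on an sp³ carbon → alcohol (secondary).
  CH(CH2SH): pendant –CH2SH → thiol.
  CH2OH: –OH on an sp³ carbon → alcohol.
Aldehyde appears at: OHC, CH(CHO), CH(CHO), CH(CHO), CH(CHO) → 5.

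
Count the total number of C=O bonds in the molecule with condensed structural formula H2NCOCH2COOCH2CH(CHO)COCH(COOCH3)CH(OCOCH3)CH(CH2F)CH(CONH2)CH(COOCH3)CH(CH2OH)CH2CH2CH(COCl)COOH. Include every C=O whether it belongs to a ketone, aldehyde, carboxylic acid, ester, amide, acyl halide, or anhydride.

10

H2NCO: amide, 1 C=O (running total 1).
CH2COOCH2: ester, 1 C=O (running total 2).
CH(CHO): aldehyde, 1 C=O (running total 3).
CO: ketone, 1 C=O (running total 4).
CH(COOCH3): ester, 1 C=O (running total 5).
CH(OCOCH3): ester, 1 C=O (running total 6).
CH(CONH2): amide, 1 C=O (running total 7).
CH(COOCH3): ester, 1 C=O (running total 8).
CH(COCl): acyl halide, 1 C=O (running total 9).
COOH: carboxylic acid, 1 C=O (running total 10).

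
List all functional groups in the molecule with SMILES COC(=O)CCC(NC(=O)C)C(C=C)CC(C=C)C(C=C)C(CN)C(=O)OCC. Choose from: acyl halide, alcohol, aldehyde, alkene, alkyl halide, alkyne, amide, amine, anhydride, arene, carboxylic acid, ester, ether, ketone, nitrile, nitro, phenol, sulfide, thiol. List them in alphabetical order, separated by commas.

Taking each segment in turn:
  CH3OOC: CH3O–C(=O)–: carbonyl C bonded to C and to –OCH3 → ester (not ketone + ether).
  CH(NHCOCH3): pendant –NHC(=O)CH3: N bonded to a carbonyl → amide (not amine).
  CH(CH=CH2): pendant –CH=CH2: C=C double bond → alkene.
  CH(CH=CH2): pendant –CH=CH2: C=C double bond → alkene.
  CH(CH=CH2): pendant –CH=CH2: C=C double bond → alkene.
  CH(CH2NH2): pendant –CH2NH2: N on sp³ C, no adjacent C=O → amine.
  COOCH2CH3: –C(=O)OCH2CH3: carbonyl C bonded to C and to –OEt → ester.

alkene, amide, amine, ester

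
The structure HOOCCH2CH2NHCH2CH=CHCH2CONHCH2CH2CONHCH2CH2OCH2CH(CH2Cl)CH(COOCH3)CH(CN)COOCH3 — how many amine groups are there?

1

–COOH: carbonyl C bonded to –OH and C → carboxylic acid (the –OH is not a separate alcohol).
C–N–C with sp³ carbons and no adjacent C=O → amine (secondary).
C=C double bond → alkene.
–C(=O)–N– linkage → amide (the N is not an amine).
–C(=O)–N– linkage → amide (the N is not an amine).
C–O–C with sp³ carbons on both sides and no adjacent C=O → ether.
pendant –CH2X: halogen on sp³ carbon → alkyl halide.
pendant –COOCH3: carbonyl C bonded to C and –OCH3 → ester.
pendant –C≡N: nitrile.
–C(=O)OCH3: carbonyl C bonded to C and to –OCH3 → ester (not ketone + ether).
Amine appears at: CH2NHCH2 → 1.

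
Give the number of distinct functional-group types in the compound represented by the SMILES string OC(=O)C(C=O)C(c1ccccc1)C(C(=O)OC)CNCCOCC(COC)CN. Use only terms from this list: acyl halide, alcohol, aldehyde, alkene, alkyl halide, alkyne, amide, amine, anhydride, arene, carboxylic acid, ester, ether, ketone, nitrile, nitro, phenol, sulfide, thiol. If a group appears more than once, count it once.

6

–COOH: carbonyl C bonded to –OH and C → carboxylic acid (the –OH is not a separate alcohol).
pendant –CHO: carbonyl C bonded to C and H → aldehyde.
pendant –C6H5: benzene ring → arene.
pendant –COOCH3: carbonyl C bonded to C and –OCH3 → ester.
C–N–C with sp³ carbons and no adjacent C=O → amine (secondary).
C–O–C with sp³ carbons on both sides and no adjacent C=O → ether.
pendant –CH2OCH3: C–O–C linkage → ether.
–NH2 on an sp³ carbon with no adjacent C=O → amine.
Distinct types present: aldehyde, amine, arene, carboxylic acid, ester, ether.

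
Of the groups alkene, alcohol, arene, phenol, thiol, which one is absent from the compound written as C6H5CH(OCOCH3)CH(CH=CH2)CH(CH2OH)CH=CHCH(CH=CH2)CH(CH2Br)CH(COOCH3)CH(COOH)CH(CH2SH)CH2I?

thiol: present (CH(CH2SH) — pendant –CH2SH → thiol).
alkene: present (CH(CH=CH2) — pendant –CH=CH2: C=C double bond → alkene).
alcohol: present (CH(CH2OH) — pendant –CH2OH on an sp³ backbone C → alcohol).
arene: present (C6H5 — C6H5– phenyl ring → arene).
phenol: absent. In CH(CH2OH), the –OH is on an sp³ carbon, not on an aromatic ring, so it is an alcohol.

phenol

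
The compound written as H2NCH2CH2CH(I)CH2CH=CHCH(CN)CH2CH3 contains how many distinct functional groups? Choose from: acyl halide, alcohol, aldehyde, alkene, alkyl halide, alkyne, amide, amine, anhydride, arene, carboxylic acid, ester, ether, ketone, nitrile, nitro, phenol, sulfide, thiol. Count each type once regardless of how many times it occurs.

Working along the chain:
  H2NCH2: –NH2 on an sp³ carbon with no adjacent C=O → amine.
  CH(I): halogen on an sp³ carbon → alkyl halide.
  CH=CH: C=C double bond → alkene.
  CH(CN): pendant –C≡N: nitrile.
Distinct types present: alkene, alkyl halide, amine, nitrile.

4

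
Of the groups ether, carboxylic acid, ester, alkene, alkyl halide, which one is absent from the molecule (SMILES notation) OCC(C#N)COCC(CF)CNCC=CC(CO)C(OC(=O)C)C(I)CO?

carboxylic acid

alkyl halide: present (CH(CH2F) — pendant –CH2X: halogen on sp³ carbon → alkyl halide).
alkene: present (CH=CH — C=C double bond → alkene).
ether: present (CH2OCH2 — C–O–C with sp³ carbons on both sides and no adjacent C=O → ether).
ester: present (CH(OCOCH3) — pendant –OC(=O)CH3: an acyloxy group → ester).
carboxylic acid: absent. In CH(OCOCH3), the acyl oxygen is bonded to carbon (–O–C), not to H, so this is an ester.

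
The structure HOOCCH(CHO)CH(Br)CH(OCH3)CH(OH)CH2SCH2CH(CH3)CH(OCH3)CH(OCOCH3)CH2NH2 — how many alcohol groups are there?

1

Working along the chain:
  HOOC: –COOH: carbonyl C bonded to –OH and C → carboxylic acid (the –OH is not a separate alcohol).
  CH(CHO): pendant –CHO: carbonyl C bonded to C and H → aldehyde.
  CH(Br): halogen on an sp³ carbon → alkyl halide.
  CH(OCH3): pendant –OCH3: C–O–C with sp³ C, no adjacent C=O → ether.
  CH(OH): –OH on an sp³ carbon → alcohol (secondary).
  CH2SCH2: C–S–C linkage → sulfide (thioether).
  CH(OCH3): pendant –OCH3: C–O–C with sp³ C, no adjacent C=O → ether.
  CH(OCOCH3): pendant –OC(=O)CH3: an acyloxy group → ester.
  CH2NH2: –NH2 on an sp³ carbon with no adjacent C=O → amine.
Alcohol appears at: CH(OH) → 1.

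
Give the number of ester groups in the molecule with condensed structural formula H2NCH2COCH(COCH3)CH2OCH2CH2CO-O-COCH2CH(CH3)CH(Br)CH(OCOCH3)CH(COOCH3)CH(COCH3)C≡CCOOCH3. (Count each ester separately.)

–NH2 on an sp³ carbon with no adjacent C=O → amine.
–C(=O)– with carbon on both sides → ketone.
pendant –COCH3: carbonyl C bonded to two carbons → ketone.
C–O–C with sp³ carbons on both sides and no adjacent C=O → ether.
two acyl groups sharing one oxygen, –C(=O)–O–C(=O)– → anhydride.
halogen on an sp³ carbon → alkyl halide.
pendant –OC(=O)CH3: an acyloxy group → ester.
pendant –COOCH3: carbonyl C bonded to C and –OCH3 → ester.
pendant –COCH3: carbonyl C bonded to two carbons → ketone.
C≡C triple bond → alkyne.
–C(=O)OCH3: carbonyl C bonded to C and to –OCH3 → ester (not ketone + ether).
Ester appears at: CH(OCOCH3), CH(COOCH3), COOCH3 → 3.

3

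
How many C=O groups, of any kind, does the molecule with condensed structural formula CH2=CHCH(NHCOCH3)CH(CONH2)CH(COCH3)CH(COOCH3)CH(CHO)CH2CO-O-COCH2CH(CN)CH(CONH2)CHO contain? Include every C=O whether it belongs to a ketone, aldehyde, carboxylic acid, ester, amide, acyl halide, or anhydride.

9

CH(NHCOCH3): amide, 1 C=O (running total 1).
CH(CONH2): amide, 1 C=O (running total 2).
CH(COCH3): ketone, 1 C=O (running total 3).
CH(COOCH3): ester, 1 C=O (running total 4).
CH(CHO): aldehyde, 1 C=O (running total 5).
CH2CO-O-COCH2: anhydride, 2 C=O (running total 7).
CH(CONH2): amide, 1 C=O (running total 8).
CHO: aldehyde, 1 C=O (running total 9).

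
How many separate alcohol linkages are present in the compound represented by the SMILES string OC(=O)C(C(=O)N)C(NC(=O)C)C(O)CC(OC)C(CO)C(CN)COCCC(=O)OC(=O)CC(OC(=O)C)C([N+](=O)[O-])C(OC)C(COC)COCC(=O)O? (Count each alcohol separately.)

2

Working along the chain:
  HOOC: –COOH: carbonyl C bonded to –OH and C → carboxylic acid (the –OH is not a separate alcohol).
  CH(CONH2): pendant –CONH2: carbonyl C bonded to C and N → amide.
  CH(NHCOCH3): pendant –NHC(=O)CH3: N bonded to a carbonyl → amide (not amine).
  CH(OH): –OH on an sp³ carbon → alcohol (secondary).
  CH(OCH3): pendant –OCH3: C–O–C with sp³ C, no adjacent C=O → ether.
  CH(CH2OH): pendant –CH2OH on an sp³ backbone C → alcohol.
  CH(CH2NH2): pendant –CH2NH2: N on sp³ C, no adjacent C=O → amine.
  CH2OCH2: C–O–C with sp³ carbons on both sides and no adjacent C=O → ether.
  CH2CO-O-COCH2: two acyl groups sharing one oxygen, –C(=O)–O–C(=O)– → anhydride.
  CH(OCOCH3): pendant –OC(=O)CH3: an acyloxy group → ester.
  CH(NO2): –NO2 on an sp³ carbon → nitro (the N=O is not a carbonyl).
  CH(OCH3): pendant –OCH3: C–O–C with sp³ C, no adjacent C=O → ether.
  CH(CH2OCH3): pendant –CH2OCH3: C–O–C linkage → ether.
  CH2OCH2: C–O–C with sp³ carbons on both sides and no adjacent C=O → ether.
  COOH: –COOH: carbonyl C bonded to –OH and C → carboxylic acid (the –OH is not a separate alcohol).
Alcohol appears at: CH(OH), CH(CH2OH) → 2.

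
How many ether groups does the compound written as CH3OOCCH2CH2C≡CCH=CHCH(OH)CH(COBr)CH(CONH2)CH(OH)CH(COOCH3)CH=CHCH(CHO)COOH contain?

0

Working along the chain:
  CH3OOC: CH3O–C(=O)–: carbonyl C bonded to C and to –OCH3 → ester (not ketone + ether).
  C≡C: C≡C triple bond → alkyne.
  CH=CH: C=C double bond → alkene.
  CH(OH): –OH on an sp³ carbon → alcohol (secondary).
  CH(COBr): pendant –C(=O)X: carbonyl C bonded to C and halogen → acyl halide.
  CH(CONH2): pendant –CONH2: carbonyl C bonded to C and N → amide.
  CH(OH): –OH on an sp³ carbon → alcohol (secondary).
  CH(COOCH3): pendant –COOCH3: carbonyl C bonded to C and –OCH3 → ester.
  CH=CH: C=C double bond → alkene.
  CH(CHO): pendant –CHO: carbonyl C bonded to C and H → aldehyde.
  COOH: –COOH: carbonyl C bonded to –OH and C → carboxylic acid (the –OH is not a separate alcohol).
No segment is a ether: CH3OOC is ester, not ether; CH(OH) is alcohol, not ether; CH(OH) is alcohol, not ether. → 0.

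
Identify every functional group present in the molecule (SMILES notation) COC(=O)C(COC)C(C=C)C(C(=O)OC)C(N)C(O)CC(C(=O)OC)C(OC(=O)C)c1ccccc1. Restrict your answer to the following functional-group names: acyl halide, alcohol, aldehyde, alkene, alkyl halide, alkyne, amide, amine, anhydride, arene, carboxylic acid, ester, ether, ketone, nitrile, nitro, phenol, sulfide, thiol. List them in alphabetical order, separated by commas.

alcohol, alkene, amine, arene, ester, ether

CH3O–C(=O)–: carbonyl C bonded to C and to –OCH3 → ester (not ketone + ether).
pendant –CH2OCH3: C–O–C linkage → ether.
pendant –CH=CH2: C=C double bond → alkene.
pendant –COOCH3: carbonyl C bonded to C and –OCH3 → ester.
–NH2 on an sp³ carbon with no adjacent C=O → amine.
–OH on an sp³ carbon → alcohol (secondary).
pendant –COOCH3: carbonyl C bonded to C and –OCH3 → ester.
pendant –OC(=O)CH3: an acyloxy group → ester.
–C6H5 phenyl ring → arene.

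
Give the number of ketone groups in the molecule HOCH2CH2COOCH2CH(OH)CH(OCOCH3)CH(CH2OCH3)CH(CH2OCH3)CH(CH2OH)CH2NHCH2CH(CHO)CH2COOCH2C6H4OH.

0

HO– on an sp³ carbon → alcohol.
–C(=O)–O–C with C on the carbonyl side → ester.
–OH on an sp³ carbon → alcohol (secondary).
pendant –OC(=O)CH3: an acyloxy group → ester.
pendant –CH2OCH3: C–O–C linkage → ether.
pendant –CH2OCH3: C–O–C linkage → ether.
pendant –CH2OH on an sp³ backbone C → alcohol.
C–N–C with sp³ carbons and no adjacent C=O → amine (secondary).
pendant –CHO: carbonyl C bonded to C and H → aldehyde.
–C(=O)–O–C with C on the carbonyl side → ester.
–OH attached directly to an aromatic ring → phenol (not alcohol); the ring itself is an arene.
No segment is a ketone: CH2COOCH2 is ester, not ketone; CH(OCOCH3) is ester, not ketone; CH(CHO) is aldehyde, not ketone. → 0.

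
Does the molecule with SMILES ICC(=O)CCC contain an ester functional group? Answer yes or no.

halogen on an sp³ carbon → alkyl halide.
–C(=O)– with carbon on both sides → ketone.
The groups actually present are: alkyl halide, ketone.

no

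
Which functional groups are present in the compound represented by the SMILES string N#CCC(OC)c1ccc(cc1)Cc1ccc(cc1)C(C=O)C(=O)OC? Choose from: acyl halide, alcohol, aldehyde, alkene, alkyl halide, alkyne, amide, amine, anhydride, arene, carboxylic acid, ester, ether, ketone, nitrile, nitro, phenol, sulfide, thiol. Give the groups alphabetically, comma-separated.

aldehyde, arene, ester, ether, nitrile

Taking each segment in turn:
  N≡C: N≡C–: carbon triple-bonded to nitrogen → nitrile.
  CH(OCH3): pendant –OCH3: C–O–C with sp³ C, no adjacent C=O → ether.
  C6H4: para-disubstituted benzene ring → arene.
  C6H4: para-disubstituted benzene ring → arene.
  CH(CHO): pendant –CHO: carbonyl C bonded to C and H → aldehyde.
  COOCH3: –C(=O)OCH3: carbonyl C bonded to C and to –OCH3 → ester (not ketone + ether).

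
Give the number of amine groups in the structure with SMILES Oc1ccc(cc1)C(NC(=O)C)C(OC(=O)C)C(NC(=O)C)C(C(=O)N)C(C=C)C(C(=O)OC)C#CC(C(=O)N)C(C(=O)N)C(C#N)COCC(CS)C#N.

Taking each segment in turn:
  HOC6H4: –OH attached directly to an aromatic ring → phenol (not alcohol); the ring itself is an arene.
  CH(NHCOCH3): pendant –NHC(=O)CH3: N bonded to a carbonyl → amide (not amine).
  CH(OCOCH3): pendant –OC(=O)CH3: an acyloxy group → ester.
  CH(NHCOCH3): pendant –NHC(=O)CH3: N bonded to a carbonyl → amide (not amine).
  CH(CONH2): pendant –CONH2: carbonyl C bonded to C and N → amide.
  CH(CH=CH2): pendant –CH=CH2: C=C double bond → alkene.
  CH(COOCH3): pendant –COOCH3: carbonyl C bonded to C and –OCH3 → ester.
  C≡C: C≡C triple bond → alkyne.
  CH(CONH2): pendant –CONH2: carbonyl C bonded to C and N → amide.
  CH(CONH2): pendant –CONH2: carbonyl C bonded to C and N → amide.
  CH(CN): pendant –C≡N: nitrile.
  CH2OCH2: C–O–C with sp³ carbons on both sides and no adjacent C=O → ether.
  CH(CH2SH): pendant –CH2SH → thiol.
  CN: –C≡N: carbon triple-bonded to nitrogen → nitrile.
No segment is a amine: CH(NHCOCH3) is amide, not amine; CH(NHCOCH3) is amide, not amine; CH(CONH2) is amide, not amine. → 0.

0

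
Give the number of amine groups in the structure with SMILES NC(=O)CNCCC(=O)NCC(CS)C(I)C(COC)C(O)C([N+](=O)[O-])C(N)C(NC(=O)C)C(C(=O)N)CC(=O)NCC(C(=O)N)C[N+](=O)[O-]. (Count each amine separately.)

Reading the structure from left to right:
  H2NCO: –C(=O)NH2: carbonyl C bonded to C and to N → amide (the N is not a separate amine).
  CH2NHCH2: C–N–C with sp³ carbons and no adjacent C=O → amine (secondary).
  CH2CONHCH2: –C(=O)–N– linkage → amide (the N is not an amine).
  CH(CH2SH): pendant –CH2SH → thiol.
  CH(I): halogen on an sp³ carbon → alkyl halide.
  CH(CH2OCH3): pendant –CH2OCH3: C–O–C linkage → ether.
  CH(OH): –OH on an sp³ carbon → alcohol (secondary).
  CH(NO2): –NO2 on an sp³ carbon → nitro (the N=O is not a carbonyl).
  CH(NH2): –NH2 on an sp³ carbon with no adjacent C=O → amine.
  CH(NHCOCH3): pendant –NHC(=O)CH3: N bonded to a carbonyl → amide (not amine).
  CH(CONH2): pendant –CONH2: carbonyl C bonded to C and N → amide.
  CH2CONHCH2: –C(=O)–N– linkage → amide (the N is not an amine).
  CH(CONH2): pendant –CONH2: carbonyl C bonded to C and N → amide.
  CH2NO2: –NO2 on carbon → nitro group.
Amine appears at: CH2NHCH2, CH(NH2) → 2.

2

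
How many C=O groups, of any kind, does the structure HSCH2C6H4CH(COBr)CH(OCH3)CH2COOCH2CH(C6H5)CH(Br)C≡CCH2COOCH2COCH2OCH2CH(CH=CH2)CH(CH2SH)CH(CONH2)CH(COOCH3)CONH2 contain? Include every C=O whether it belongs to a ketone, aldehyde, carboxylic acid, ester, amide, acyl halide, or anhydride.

7

CH(COBr): acyl halide, 1 C=O (running total 1).
CH2COOCH2: ester, 1 C=O (running total 2).
CH2COOCH2: ester, 1 C=O (running total 3).
CO: ketone, 1 C=O (running total 4).
CH(CONH2): amide, 1 C=O (running total 5).
CH(COOCH3): ester, 1 C=O (running total 6).
CONH2: amide, 1 C=O (running total 7).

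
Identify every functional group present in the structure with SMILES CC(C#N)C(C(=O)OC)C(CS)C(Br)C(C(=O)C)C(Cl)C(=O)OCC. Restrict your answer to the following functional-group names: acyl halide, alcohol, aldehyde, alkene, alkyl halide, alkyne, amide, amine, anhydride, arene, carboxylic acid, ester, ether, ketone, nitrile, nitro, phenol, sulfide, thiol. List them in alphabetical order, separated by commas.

alkyl halide, ester, ketone, nitrile, thiol

Taking each segment in turn:
  CH(CN): pendant –C≡N: nitrile.
  CH(COOCH3): pendant –COOCH3: carbonyl C bonded to C and –OCH3 → ester.
  CH(CH2SH): pendant –CH2SH → thiol.
  CH(Br): halogen on an sp³ carbon → alkyl halide.
  CH(COCH3): pendant –COCH3: carbonyl C bonded to two carbons → ketone.
  CH(Cl): halogen on an sp³ carbon → alkyl halide.
  COOCH2CH3: –C(=O)OCH2CH3: carbonyl C bonded to C and to –OEt → ester.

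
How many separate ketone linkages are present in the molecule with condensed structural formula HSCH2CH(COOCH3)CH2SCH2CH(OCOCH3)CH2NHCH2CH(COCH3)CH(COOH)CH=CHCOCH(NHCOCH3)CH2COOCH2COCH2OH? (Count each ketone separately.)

–SH on an sp³ carbon → thiol.
pendant –COOCH3: carbonyl C bonded to C and –OCH3 → ester.
C–S–C linkage → sulfide (thioether).
pendant –OC(=O)CH3: an acyloxy group → ester.
C–N–C with sp³ carbons and no adjacent C=O → amine (secondary).
pendant –COCH3: carbonyl C bonded to two carbons → ketone.
pendant –COOH: carbonyl C bonded to C and –OH → carboxylic acid.
C=C double bond → alkene.
–C(=O)– with carbon on both sides → ketone.
pendant –NHC(=O)CH3: N bonded to a carbonyl → amide (not amine).
–C(=O)–O–C with C on the carbonyl side → ester.
–C(=O)– with carbon on both sides → ketone.
–OH on an sp³ carbon → alcohol.
Ketone appears at: CH(COCH3), CO, CO → 3.

3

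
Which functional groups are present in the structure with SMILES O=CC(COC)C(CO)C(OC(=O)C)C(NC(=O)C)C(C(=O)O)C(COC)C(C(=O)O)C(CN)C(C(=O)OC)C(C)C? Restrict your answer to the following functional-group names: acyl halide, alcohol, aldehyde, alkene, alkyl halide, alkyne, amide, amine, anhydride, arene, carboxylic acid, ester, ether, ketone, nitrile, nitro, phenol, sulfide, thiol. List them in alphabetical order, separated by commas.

Working along the chain:
  OHC: terminal –CHO: carbonyl C bonded to H and C → aldehyde.
  CH(CH2OCH3): pendant –CH2OCH3: C–O–C linkage → ether.
  CH(CH2OH): pendant –CH2OH on an sp³ backbone C → alcohol.
  CH(OCOCH3): pendant –OC(=O)CH3: an acyloxy group → ester.
  CH(NHCOCH3): pendant –NHC(=O)CH3: N bonded to a carbonyl → amide (not amine).
  CH(COOH): pendant –COOH: carbonyl C bonded to C and –OH → carboxylic acid.
  CH(CH2OCH3): pendant –CH2OCH3: C–O–C linkage → ether.
  CH(COOH): pendant –COOH: carbonyl C bonded to C and –OH → carboxylic acid.
  CH(CH2NH2): pendant –CH2NH2: N on sp³ C, no adjacent C=O → amine.
  CH(COOCH3): pendant –COOCH3: carbonyl C bonded to C and –OCH3 → ester.

alcohol, aldehyde, amide, amine, carboxylic acid, ester, ether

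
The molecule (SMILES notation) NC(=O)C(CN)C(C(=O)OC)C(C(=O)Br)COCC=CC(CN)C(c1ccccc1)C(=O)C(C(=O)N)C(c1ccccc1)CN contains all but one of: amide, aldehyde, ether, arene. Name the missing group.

aldehyde

amide: present (H2NCO — –C(=O)NH2: carbonyl C bonded to C and to N → amide (the N is not a separate amine)).
arene: present (CH(C6H5) — pendant –C6H5: benzene ring → arene).
ether: present (CH2OCH2 — C–O–C with sp³ carbons on both sides and no adjacent C=O → ether).
aldehyde: absent. In CO, the carbonyl carbon is bonded to two carbons, so it is a ketone, not an aldehyde.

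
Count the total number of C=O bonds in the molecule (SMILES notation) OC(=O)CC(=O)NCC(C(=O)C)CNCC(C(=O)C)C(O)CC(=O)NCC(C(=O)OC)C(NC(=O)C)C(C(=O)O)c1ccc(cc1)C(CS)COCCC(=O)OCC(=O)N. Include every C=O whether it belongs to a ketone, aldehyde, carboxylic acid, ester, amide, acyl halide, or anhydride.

10

HOOC: carboxylic acid, 1 C=O (running total 1).
CH2CONHCH2: amide, 1 C=O (running total 2).
CH(COCH3): ketone, 1 C=O (running total 3).
CH(COCH3): ketone, 1 C=O (running total 4).
CH2CONHCH2: amide, 1 C=O (running total 5).
CH(COOCH3): ester, 1 C=O (running total 6).
CH(NHCOCH3): amide, 1 C=O (running total 7).
CH(COOH): carboxylic acid, 1 C=O (running total 8).
CH2COOCH2: ester, 1 C=O (running total 9).
CONH2: amide, 1 C=O (running total 10).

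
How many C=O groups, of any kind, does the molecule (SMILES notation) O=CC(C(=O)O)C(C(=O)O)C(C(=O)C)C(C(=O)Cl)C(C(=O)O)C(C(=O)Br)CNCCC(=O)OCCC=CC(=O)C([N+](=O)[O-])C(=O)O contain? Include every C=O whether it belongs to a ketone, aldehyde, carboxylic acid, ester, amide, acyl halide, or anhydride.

10

OHC: aldehyde, 1 C=O (running total 1).
CH(COOH): carboxylic acid, 1 C=O (running total 2).
CH(COOH): carboxylic acid, 1 C=O (running total 3).
CH(COCH3): ketone, 1 C=O (running total 4).
CH(COCl): acyl halide, 1 C=O (running total 5).
CH(COOH): carboxylic acid, 1 C=O (running total 6).
CH(COBr): acyl halide, 1 C=O (running total 7).
CH2COOCH2: ester, 1 C=O (running total 8).
CO: ketone, 1 C=O (running total 9).
COOH: carboxylic acid, 1 C=O (running total 10).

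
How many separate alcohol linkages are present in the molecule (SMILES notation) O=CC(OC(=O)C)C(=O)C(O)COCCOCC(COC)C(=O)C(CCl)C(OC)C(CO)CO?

Working along the chain:
  OHC: terminal –CHO: carbonyl C bonded to H and C → aldehyde.
  CH(OCOCH3): pendant –OC(=O)CH3: an acyloxy group → ester.
  CO: –C(=O)– with carbon on both sides → ketone.
  CH(OH): –OH on an sp³ carbon → alcohol (secondary).
  CH2OCH2: C–O–C with sp³ carbons on both sides and no adjacent C=O → ether.
  CH2OCH2: C–O–C with sp³ carbons on both sides and no adjacent C=O → ether.
  CH(CH2OCH3): pendant –CH2OCH3: C–O–C linkage → ether.
  CO: –C(=O)– with carbon on both sides → ketone.
  CH(CH2Cl): pendant –CH2X: halogen on sp³ carbon → alkyl halide.
  CH(OCH3): pendant –OCH3: C–O–C with sp³ C, no adjacent C=O → ether.
  CH(CH2OH): pendant –CH2OH on an sp³ backbone C → alcohol.
  CH2OH: –OH on an sp³ carbon → alcohol.
Alcohol appears at: CH(OH), CH(CH2OH), CH2OH → 3.

3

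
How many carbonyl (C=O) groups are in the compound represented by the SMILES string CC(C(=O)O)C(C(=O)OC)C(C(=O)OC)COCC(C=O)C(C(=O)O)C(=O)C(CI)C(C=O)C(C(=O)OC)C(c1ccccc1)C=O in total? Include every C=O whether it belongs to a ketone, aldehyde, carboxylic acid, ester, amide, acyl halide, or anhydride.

CH(COOH): carboxylic acid, 1 C=O (running total 1).
CH(COOCH3): ester, 1 C=O (running total 2).
CH(COOCH3): ester, 1 C=O (running total 3).
CH(CHO): aldehyde, 1 C=O (running total 4).
CH(COOH): carboxylic acid, 1 C=O (running total 5).
CO: ketone, 1 C=O (running total 6).
CH(CHO): aldehyde, 1 C=O (running total 7).
CH(COOCH3): ester, 1 C=O (running total 8).
CHO: aldehyde, 1 C=O (running total 9).

9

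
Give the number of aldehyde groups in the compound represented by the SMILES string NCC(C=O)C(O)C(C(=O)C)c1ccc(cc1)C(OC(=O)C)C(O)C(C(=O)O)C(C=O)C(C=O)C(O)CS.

Taking each segment in turn:
  H2NCH2: –NH2 on an sp³ carbon with no adjacent C=O → amine.
  CH(CHO): pendant –CHO: carbonyl C bonded to C and H → aldehyde.
  CH(OH): –OH on an sp³ carbon → alcohol (secondary).
  CH(COCH3): pendant –COCH3: carbonyl C bonded to two carbons → ketone.
  C6H4: para-disubstituted benzene ring → arene.
  CH(OCOCH3): pendant –OC(=O)CH3: an acyloxy group → ester.
  CH(OH): –OH on an sp³ carbon → alcohol (secondary).
  CH(COOH): pendant –COOH: carbonyl C bonded to C and –OH → carboxylic acid.
  CH(CHO): pendant –CHO: carbonyl C bonded to C and H → aldehyde.
  CH(CHO): pendant –CHO: carbonyl C bonded to C and H → aldehyde.
  CH(OH): –OH on an sp³ carbon → alcohol (secondary).
  CH2SH: –SH on an sp³ carbon → thiol.
Aldehyde appears at: CH(CHO), CH(CHO), CH(CHO) → 3.

3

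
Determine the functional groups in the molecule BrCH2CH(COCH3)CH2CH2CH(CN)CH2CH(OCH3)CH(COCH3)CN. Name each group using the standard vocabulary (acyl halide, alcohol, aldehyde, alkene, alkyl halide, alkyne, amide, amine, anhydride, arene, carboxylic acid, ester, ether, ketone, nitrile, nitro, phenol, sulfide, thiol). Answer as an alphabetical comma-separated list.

Taking each segment in turn:
  BrCH2: halogen on an sp³ carbon → alkyl halide.
  CH(COCH3): pendant –COCH3: carbonyl C bonded to two carbons → ketone.
  CH(CN): pendant –C≡N: nitrile.
  CH(OCH3): pendant –OCH3: C–O–C with sp³ C, no adjacent C=O → ether.
  CH(COCH3): pendant –COCH3: carbonyl C bonded to two carbons → ketone.
  CN: –C≡N: carbon triple-bonded to nitrogen → nitrile.

alkyl halide, ether, ketone, nitrile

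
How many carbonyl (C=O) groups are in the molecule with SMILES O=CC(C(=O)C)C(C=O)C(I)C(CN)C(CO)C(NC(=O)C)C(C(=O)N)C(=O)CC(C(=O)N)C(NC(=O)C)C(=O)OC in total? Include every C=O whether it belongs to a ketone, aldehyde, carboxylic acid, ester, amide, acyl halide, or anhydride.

9

OHC: aldehyde, 1 C=O (running total 1).
CH(COCH3): ketone, 1 C=O (running total 2).
CH(CHO): aldehyde, 1 C=O (running total 3).
CH(NHCOCH3): amide, 1 C=O (running total 4).
CH(CONH2): amide, 1 C=O (running total 5).
CO: ketone, 1 C=O (running total 6).
CH(CONH2): amide, 1 C=O (running total 7).
CH(NHCOCH3): amide, 1 C=O (running total 8).
COOCH3: ester, 1 C=O (running total 9).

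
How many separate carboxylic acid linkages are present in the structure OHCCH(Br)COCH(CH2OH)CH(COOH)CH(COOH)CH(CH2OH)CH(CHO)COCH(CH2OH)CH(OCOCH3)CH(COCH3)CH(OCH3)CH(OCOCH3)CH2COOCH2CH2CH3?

terminal –CHO: carbonyl C bonded to H and C → aldehyde.
halogen on an sp³ carbon → alkyl halide.
–C(=O)– with carbon on both sides → ketone.
pendant –CH2OH on an sp³ backbone C → alcohol.
pendant –COOH: carbonyl C bonded to C and –OH → carboxylic acid.
pendant –COOH: carbonyl C bonded to C and –OH → carboxylic acid.
pendant –CH2OH on an sp³ backbone C → alcohol.
pendant –CHO: carbonyl C bonded to C and H → aldehyde.
–C(=O)– with carbon on both sides → ketone.
pendant –CH2OH on an sp³ backbone C → alcohol.
pendant –OC(=O)CH3: an acyloxy group → ester.
pendant –COCH3: carbonyl C bonded to two carbons → ketone.
pendant –OCH3: C–O–C with sp³ C, no adjacent C=O → ether.
pendant –OC(=O)CH3: an acyloxy group → ester.
–C(=O)–O–C with C on the carbonyl side → ester.
Carboxylic acid appears at: CH(COOH), CH(COOH) → 2.

2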